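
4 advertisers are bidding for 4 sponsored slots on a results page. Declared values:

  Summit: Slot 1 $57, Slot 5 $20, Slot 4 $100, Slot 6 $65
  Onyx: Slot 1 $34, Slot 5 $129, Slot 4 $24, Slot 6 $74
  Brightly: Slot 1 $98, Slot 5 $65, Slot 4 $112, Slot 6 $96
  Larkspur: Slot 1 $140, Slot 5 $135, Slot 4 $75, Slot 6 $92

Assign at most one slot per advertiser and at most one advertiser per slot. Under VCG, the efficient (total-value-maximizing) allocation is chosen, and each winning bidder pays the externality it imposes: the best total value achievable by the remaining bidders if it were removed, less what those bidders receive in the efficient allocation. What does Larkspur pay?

Larkspur pays $2.

Efficient allocation: Summit→Slot 4 ($100), Onyx→Slot 5 ($129), Brightly→Slot 6 ($96), Larkspur→Slot 1 ($140); total welfare W = $465.
Larkspur receives Slot 1 at value $140, so the others get W − 140 = $325.
Without Larkspur: best allocation of the remaining 3 bidders over all 4 slots is Summit→Slot 4 ($100), Onyx→Slot 5 ($129), Brightly→Slot 1 ($98), total $327.
VCG payment = (others' best without Larkspur) − (others' welfare with Larkspur) = 327 − 325 = $2.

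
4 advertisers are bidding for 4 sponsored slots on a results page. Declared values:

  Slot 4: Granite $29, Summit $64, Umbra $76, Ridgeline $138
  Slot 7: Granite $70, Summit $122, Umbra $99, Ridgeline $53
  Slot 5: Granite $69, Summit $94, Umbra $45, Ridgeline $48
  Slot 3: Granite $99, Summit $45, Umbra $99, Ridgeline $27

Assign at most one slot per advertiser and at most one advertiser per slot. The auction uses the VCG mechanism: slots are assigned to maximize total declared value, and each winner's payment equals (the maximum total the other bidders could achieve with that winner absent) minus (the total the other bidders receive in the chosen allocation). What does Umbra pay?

Efficient allocation: Granite→Slot 3 ($99), Summit→Slot 5 ($94), Umbra→Slot 7 ($99), Ridgeline→Slot 4 ($138); total welfare W = $430.
Umbra receives Slot 7 at value $99, so the others get W − 99 = $331.
Without Umbra: best allocation of the remaining 3 bidders over all 4 slots is Granite→Slot 3 ($99), Summit→Slot 7 ($122), Ridgeline→Slot 4 ($138), total $359.
VCG payment = (others' best without Umbra) − (others' welfare with Umbra) = 359 − 331 = $28.

Umbra pays $28.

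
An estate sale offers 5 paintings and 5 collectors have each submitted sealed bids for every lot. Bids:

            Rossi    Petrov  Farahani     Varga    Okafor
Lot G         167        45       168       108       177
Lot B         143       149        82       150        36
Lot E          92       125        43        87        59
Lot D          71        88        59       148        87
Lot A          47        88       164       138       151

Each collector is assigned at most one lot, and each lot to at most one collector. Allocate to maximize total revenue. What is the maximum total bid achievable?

This is a one-to-one assignment (maximum-weight bipartite matching).
Optimal: Rossi→Lot B ($143), Petrov→Lot E ($125), Farahani→Lot A ($164), Varga→Lot D ($148), Okafor→Lot G ($177) — total 143+125+164+148+177 = $757.
Column-greedy (each lot in turn goes to its best remaining collector) gives $687, worse by 70.
Next-best assignment: Rossi→Lot B, Petrov→Lot E, Farahani→Lot G, Varga→Lot D, Okafor→Lot A = $735.
Swapping Okafor↔Rossi (Okafor→Lot B $36, Rossi→Lot G $167) loses 117.

Maximum total: $757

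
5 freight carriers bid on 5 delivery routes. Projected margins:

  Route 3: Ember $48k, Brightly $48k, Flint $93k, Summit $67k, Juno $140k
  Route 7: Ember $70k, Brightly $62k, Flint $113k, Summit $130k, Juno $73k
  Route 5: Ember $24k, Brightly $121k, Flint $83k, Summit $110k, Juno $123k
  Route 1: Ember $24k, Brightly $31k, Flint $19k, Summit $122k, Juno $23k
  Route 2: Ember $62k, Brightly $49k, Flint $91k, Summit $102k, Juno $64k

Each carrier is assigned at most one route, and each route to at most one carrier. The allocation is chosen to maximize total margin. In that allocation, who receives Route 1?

Optimal: Ember→Route 2 ($62k), Brightly→Route 5 ($121k), Flint→Route 7 ($113k), Summit→Route 1 ($122k), Juno→Route 3 ($140k) — total 62+121+113+122+140 = $558k.
Max-entry greedy (repeatedly take the single best remaining cell) gives $506k, worse by 52.
Next-best assignment: Ember→Route 7, Brightly→Route 5, Flint→Route 2, Summit→Route 1, Juno→Route 3 = $544k.
Summit's own top route is Route 7 ($130k), but forcing Summit→Route 7 and reassigning the rest optimally gives only $506k — worse by 52.

Summit receives Route 1.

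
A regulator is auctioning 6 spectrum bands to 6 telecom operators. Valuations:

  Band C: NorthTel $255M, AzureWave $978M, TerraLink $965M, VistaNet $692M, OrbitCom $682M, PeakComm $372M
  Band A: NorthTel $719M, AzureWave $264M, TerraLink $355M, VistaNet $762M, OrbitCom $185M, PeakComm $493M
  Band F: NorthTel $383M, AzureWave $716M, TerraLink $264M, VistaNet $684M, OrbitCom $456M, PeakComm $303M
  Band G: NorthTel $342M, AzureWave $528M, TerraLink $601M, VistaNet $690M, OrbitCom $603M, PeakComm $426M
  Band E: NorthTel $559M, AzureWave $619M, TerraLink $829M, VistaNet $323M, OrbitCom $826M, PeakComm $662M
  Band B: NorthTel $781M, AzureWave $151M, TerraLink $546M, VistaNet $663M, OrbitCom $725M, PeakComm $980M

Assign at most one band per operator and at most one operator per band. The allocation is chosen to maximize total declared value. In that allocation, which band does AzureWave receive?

This is the linear assignment problem.
Optimal: NorthTel→Band A ($719M), AzureWave→Band F ($716M), TerraLink→Band C ($965M), VistaNet→Band G ($690M), OrbitCom→Band E ($826M), PeakComm→Band B ($980M) — total 719+716+965+690+826+980 = $4896M.
Max-entry greedy (repeatedly take the single best remaining cell) gives $4535M, worse by 361.
Swapping VistaNet↔AzureWave (VistaNet→Band F $684M, AzureWave→Band G $528M) loses 194.
Checked against all permutations: $4896M is optimal.
AzureWave's own top band is Band C ($978M), but forcing AzureWave→Band C and reassigning the rest optimally gives only $4793M — worse by 103.

AzureWave receives Band F.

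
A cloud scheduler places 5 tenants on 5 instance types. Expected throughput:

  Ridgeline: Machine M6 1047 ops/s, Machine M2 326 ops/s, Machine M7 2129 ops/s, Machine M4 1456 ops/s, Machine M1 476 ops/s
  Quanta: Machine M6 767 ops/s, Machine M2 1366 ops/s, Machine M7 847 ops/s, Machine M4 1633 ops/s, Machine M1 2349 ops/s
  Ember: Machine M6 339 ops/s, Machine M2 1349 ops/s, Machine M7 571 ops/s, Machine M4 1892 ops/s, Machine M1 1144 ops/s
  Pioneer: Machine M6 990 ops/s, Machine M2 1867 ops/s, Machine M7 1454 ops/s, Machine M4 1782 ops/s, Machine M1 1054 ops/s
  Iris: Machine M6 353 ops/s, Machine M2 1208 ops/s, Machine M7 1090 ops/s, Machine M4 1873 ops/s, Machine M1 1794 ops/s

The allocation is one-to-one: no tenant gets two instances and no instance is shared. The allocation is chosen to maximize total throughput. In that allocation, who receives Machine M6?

This is the linear assignment problem.
Optimal: Ridgeline→Machine M7 (2129 ops/s), Quanta→Machine M1 (2349 ops/s), Ember→Machine M2 (1349 ops/s), Pioneer→Machine M6 (990 ops/s), Iris→Machine M4 (1873 ops/s) — total 2129+2349+1349+990+1873 = 8690 ops/s.
Column-greedy (each instance in turn goes to its best remaining tenant) gives 8245 ops/s, worse by 445.
Next-best assignment: Ridgeline→Machine M7, Quanta→Machine M1, Ember→Machine M4, Pioneer→Machine M2, Iris→Machine M6 = 8590 ops/s.
Pioneer's own top instance is Machine M2 (1867 ops/s), but forcing Pioneer→Machine M2 and reassigning the rest optimally gives only 8590 ops/s — worse by 100.

Pioneer receives Machine M6.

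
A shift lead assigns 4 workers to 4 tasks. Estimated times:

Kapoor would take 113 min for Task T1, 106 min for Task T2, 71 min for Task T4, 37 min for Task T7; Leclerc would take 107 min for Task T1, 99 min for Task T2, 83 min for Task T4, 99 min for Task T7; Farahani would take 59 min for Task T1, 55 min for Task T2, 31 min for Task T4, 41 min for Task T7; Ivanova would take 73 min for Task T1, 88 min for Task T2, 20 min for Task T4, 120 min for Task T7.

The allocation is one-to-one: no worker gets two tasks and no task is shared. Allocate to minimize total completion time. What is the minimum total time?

Minimum total: 215 min

Optimal: Kapoor→Task T7 (37 min), Leclerc→Task T2 (99 min), Farahani→Task T1 (59 min), Ivanova→Task T4 (20 min) — total 37+99+59+20 = 215 min.
Column-greedy (each task in turn goes to its cheapest remaining worker) gives 317 min, worse by 102.
Next-best assignment: Kapoor→Task T7, Leclerc→Task T1, Farahani→Task T2, Ivanova→Task T4 = 219 min.
Every other assignment is strictly worse.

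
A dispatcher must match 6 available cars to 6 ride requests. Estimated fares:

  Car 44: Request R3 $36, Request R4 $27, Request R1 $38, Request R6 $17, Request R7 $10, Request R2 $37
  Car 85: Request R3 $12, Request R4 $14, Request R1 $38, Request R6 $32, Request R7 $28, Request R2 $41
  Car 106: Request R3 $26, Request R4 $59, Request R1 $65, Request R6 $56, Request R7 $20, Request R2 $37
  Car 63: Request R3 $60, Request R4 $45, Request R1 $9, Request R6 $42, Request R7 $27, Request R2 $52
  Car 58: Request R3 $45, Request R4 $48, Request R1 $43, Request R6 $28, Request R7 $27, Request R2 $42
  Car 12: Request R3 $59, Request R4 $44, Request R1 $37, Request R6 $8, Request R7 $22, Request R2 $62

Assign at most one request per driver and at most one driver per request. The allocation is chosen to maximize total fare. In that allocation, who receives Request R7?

Treat this as an assignment problem: match each driver to one request.
Optimal: Car 44→Request R1 ($38), Car 85→Request R7 ($28), Car 106→Request R6 ($56), Car 63→Request R3 ($60), Car 58→Request R4 ($48), Car 12→Request R2 ($62) — total 38+28+56+60+48+62 = $292.
Column-greedy (each request in turn goes to its best remaining driver) gives $253, worse by 39.
Next-best assignment: Car 44→Request R3, Car 85→Request R7, Car 106→Request R1, Car 63→Request R6, Car 58→Request R4, Car 12→Request R2 = $281.
No other one-to-one assignment exceeds $292.
Car 85's own top request is Request R2 ($41), but forcing Car 85→Request R2 and reassigning the rest optimally gives only $269 — worse by 23.

Car 85 receives Request R7.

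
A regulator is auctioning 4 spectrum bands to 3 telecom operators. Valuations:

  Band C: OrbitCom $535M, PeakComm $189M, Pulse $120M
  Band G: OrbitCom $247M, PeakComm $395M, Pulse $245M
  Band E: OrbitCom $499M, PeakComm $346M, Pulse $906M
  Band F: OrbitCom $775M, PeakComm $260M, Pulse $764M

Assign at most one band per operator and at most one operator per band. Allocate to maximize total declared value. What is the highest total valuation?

Optimal: OrbitCom→Band F ($775M), PeakComm→Band G ($395M), Pulse→Band E ($906M) — total 775+395+906 = $2076M.
Column-greedy (each band in turn goes to its best remaining operator) gives $1836M, worse by 240.

Maximum total: $2076M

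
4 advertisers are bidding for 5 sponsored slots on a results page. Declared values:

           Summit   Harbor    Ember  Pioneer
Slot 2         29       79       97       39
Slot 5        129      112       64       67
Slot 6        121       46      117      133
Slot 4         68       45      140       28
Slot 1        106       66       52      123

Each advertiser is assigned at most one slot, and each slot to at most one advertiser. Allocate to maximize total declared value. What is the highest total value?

Optimal: Summit→Slot 6 ($121), Harbor→Slot 5 ($112), Ember→Slot 4 ($140), Pioneer→Slot 1 ($123) — total 121+112+140+123 = $496.
Row-greedy (each advertiser in turn takes its best remaining slot) gives $481, worse by 15.
Swapping Summit↔Ember (Summit→Slot 4 $68, Ember→Slot 6 $117) loses 76.

Max total: $496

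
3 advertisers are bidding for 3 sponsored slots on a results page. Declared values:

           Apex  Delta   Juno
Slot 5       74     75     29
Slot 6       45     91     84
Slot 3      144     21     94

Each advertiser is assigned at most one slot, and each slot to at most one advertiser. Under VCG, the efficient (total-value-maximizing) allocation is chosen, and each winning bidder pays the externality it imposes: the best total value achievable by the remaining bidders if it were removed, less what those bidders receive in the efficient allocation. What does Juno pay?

Juno pays $16.

Efficient allocation: Apex→Slot 3 ($144), Delta→Slot 5 ($75), Juno→Slot 6 ($84); total welfare W = $303.
Juno receives Slot 6 at value $84, so the others get W − 84 = $219.
Without Juno: best allocation of the remaining 2 bidders over all 3 slots is Apex→Slot 3 ($144), Delta→Slot 6 ($91), total $235.
VCG payment = (others' best without Juno) − (others' welfare with Juno) = 235 − 219 = $16.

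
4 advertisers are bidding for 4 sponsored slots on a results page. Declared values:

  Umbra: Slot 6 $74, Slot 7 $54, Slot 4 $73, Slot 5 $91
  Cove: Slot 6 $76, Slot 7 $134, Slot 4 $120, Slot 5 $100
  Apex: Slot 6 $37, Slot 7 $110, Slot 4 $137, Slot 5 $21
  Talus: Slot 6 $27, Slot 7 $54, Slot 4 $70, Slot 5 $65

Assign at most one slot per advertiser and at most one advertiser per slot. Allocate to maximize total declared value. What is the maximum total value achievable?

Optimal: Umbra→Slot 6 ($74), Cove→Slot 7 ($134), Apex→Slot 4 ($137), Talus→Slot 5 ($65) — total 74+134+137+65 = $410.
Max-entry greedy (repeatedly take the single best remaining cell) gives $389, worse by 21.
Next-best assignment: Umbra→Slot 5, Cove→Slot 7, Apex→Slot 4, Talus→Slot 6 = $389.
Swapping Cove↔Talus (Cove→Slot 5 $100, Talus→Slot 7 $54) loses 45.

Max total: $410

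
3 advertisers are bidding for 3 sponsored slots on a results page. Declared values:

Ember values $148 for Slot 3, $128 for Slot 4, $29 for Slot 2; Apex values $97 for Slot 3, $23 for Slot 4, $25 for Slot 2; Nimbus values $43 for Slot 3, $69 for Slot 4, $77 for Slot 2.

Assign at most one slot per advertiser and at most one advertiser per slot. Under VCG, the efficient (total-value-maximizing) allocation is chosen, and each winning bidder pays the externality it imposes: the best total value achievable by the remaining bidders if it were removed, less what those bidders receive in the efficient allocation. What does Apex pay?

Efficient allocation: Ember→Slot 4 ($128), Apex→Slot 3 ($97), Nimbus→Slot 2 ($77); total welfare W = $302.
Apex receives Slot 3 at value $97, so the others get W − 97 = $205.
Without Apex: best allocation of the remaining 2 bidders over all 3 slots is Ember→Slot 3 ($148), Nimbus→Slot 2 ($77), total $225.
VCG payment = (others' best without Apex) − (others' welfare with Apex) = 225 − 205 = $20.

Apex pays $20.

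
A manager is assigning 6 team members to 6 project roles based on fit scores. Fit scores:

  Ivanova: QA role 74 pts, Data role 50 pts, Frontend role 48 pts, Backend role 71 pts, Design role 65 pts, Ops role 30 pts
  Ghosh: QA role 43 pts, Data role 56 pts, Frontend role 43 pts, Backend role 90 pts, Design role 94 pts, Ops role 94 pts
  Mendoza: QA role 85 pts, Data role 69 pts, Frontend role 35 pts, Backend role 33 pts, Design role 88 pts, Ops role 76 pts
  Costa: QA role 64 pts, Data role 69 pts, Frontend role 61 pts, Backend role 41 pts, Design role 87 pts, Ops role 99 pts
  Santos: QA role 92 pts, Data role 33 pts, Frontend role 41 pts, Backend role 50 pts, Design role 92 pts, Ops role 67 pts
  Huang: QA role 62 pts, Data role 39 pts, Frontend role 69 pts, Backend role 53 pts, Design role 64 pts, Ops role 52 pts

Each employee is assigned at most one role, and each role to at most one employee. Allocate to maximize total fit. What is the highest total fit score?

Maximum total: 494 pts

This is the linear assignment problem.
Optimal: Ivanova→Backend role (71 pts), Ghosh→Design role (94 pts), Mendoza→Data role (69 pts), Costa→Ops role (99 pts), Santos→QA role (92 pts), Huang→Frontend role (69 pts) — total 71+94+69+99+92+69 = 494 pts.
Column-greedy (each role in turn goes to its best remaining employee) gives 437 pts, worse by 57.
Next-best assignment: Ivanova→QA role, Ghosh→Backend role, Mendoza→Data role, Costa→Ops role, Santos→Design role, Huang→Frontend role = 493 pts.
Swapping Ivanova↔Costa (Ivanova→Ops role 30 pts, Costa→Backend role 41 pts) loses 99.
Every other assignment is strictly worse.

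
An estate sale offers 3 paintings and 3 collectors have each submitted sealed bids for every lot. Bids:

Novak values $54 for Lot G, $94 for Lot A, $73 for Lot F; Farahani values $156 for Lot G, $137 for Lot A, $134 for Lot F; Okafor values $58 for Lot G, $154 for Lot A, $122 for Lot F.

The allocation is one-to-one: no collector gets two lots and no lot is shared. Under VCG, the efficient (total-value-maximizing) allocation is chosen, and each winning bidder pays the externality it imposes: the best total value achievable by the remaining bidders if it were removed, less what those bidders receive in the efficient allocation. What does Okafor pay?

Efficient allocation: Novak→Lot F ($73), Farahani→Lot G ($156), Okafor→Lot A ($154); total welfare W = $383.
Okafor receives Lot A at value $154, so the others get W − 154 = $229.
Without Okafor: best allocation of the remaining 2 bidders over all 3 lots is Novak→Lot A ($94), Farahani→Lot G ($156), total $250.
VCG payment = (others' best without Okafor) − (others' welfare with Okafor) = 250 − 229 = $21.

Okafor pays $21.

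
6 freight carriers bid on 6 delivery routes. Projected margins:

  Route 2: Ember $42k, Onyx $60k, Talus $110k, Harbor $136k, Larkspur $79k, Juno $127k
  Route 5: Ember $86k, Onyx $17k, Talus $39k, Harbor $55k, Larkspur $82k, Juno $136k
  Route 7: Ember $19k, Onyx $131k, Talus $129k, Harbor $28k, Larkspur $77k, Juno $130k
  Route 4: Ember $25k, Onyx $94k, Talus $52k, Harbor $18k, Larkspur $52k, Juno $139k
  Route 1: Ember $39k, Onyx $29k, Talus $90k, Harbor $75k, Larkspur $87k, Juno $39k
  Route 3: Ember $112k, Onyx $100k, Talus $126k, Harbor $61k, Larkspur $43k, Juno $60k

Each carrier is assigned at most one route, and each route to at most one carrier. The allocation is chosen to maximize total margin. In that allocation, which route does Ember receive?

Optimal: Ember→Route 5 ($86k), Onyx→Route 7 ($131k), Talus→Route 3 ($126k), Harbor→Route 2 ($136k), Larkspur→Route 1 ($87k), Juno→Route 4 ($139k) — total 86+131+126+136+87+139 = $705k.
Next-best assignment: Ember→Route 3, Onyx→Route 4, Talus→Route 7, Harbor→Route 2, Larkspur→Route 1, Juno→Route 5 = $694k.
Swapping Harbor↔Juno (Harbor→Route 4 $18k, Juno→Route 2 $127k) loses 130.
No other one-to-one assignment exceeds $705k.
Ember's own top route is Route 3 ($112k), but forcing Ember→Route 3 and reassigning the rest optimally gives only $694k — worse by 11.

Ember receives Route 5.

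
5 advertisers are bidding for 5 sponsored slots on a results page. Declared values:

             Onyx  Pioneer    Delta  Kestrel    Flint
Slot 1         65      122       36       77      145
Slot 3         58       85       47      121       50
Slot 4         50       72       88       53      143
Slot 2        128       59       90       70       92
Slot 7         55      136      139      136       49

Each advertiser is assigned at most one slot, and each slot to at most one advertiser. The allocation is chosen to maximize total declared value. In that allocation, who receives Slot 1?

Optimal: Onyx→Slot 2 ($128), Pioneer→Slot 1 ($122), Delta→Slot 7 ($139), Kestrel→Slot 3 ($121), Flint→Slot 4 ($143) — total 128+122+139+121+143 = $653.
Row-greedy (each advertiser in turn takes its best remaining slot) gives $618, worse by 35.
Pioneer's own top slot is Slot 7 ($136), but forcing Pioneer→Slot 7 and reassigning the rest optimally gives only $618 — worse by 35.

Pioneer receives Slot 1.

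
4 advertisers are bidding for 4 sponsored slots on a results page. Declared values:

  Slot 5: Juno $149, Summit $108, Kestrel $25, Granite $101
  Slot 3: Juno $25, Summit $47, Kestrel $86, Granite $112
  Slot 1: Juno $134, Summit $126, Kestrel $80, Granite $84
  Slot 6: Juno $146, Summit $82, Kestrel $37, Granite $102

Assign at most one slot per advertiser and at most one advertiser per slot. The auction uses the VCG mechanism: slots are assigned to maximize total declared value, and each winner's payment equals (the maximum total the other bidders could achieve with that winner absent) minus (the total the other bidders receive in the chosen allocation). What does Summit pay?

Summit pays $4.

Efficient allocation: Juno→Slot 5 ($149), Summit→Slot 1 ($126), Kestrel→Slot 3 ($86), Granite→Slot 6 ($102); total welfare W = $463.
Summit receives Slot 1 at value $126, so the others get W − 126 = $337.
Without Summit: best allocation of the remaining 3 bidders over all 4 slots is Juno→Slot 5 ($149), Kestrel→Slot 1 ($80), Granite→Slot 3 ($112), total $341.
VCG payment = (others' best without Summit) − (others' welfare with Summit) = 341 − 337 = $4.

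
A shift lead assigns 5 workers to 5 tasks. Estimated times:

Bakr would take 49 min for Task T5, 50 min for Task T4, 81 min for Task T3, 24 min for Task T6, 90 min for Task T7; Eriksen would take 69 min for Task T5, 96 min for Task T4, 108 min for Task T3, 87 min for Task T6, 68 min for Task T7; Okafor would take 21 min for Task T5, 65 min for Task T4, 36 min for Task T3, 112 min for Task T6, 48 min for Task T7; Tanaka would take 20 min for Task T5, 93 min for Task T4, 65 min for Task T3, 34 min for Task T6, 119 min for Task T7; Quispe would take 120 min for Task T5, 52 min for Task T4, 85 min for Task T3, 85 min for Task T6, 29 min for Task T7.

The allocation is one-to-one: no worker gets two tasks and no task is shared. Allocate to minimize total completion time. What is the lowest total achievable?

Optimal: Bakr→Task T6 (24 min), Eriksen→Task T7 (68 min), Okafor→Task T3 (36 min), Tanaka→Task T5 (20 min), Quispe→Task T4 (52 min) — total 24+68+36+20+52 = 200 min.
Row-greedy (each worker in turn takes its cheapest remaining task) gives 230 min, worse by 30.

Minimum total: 200 min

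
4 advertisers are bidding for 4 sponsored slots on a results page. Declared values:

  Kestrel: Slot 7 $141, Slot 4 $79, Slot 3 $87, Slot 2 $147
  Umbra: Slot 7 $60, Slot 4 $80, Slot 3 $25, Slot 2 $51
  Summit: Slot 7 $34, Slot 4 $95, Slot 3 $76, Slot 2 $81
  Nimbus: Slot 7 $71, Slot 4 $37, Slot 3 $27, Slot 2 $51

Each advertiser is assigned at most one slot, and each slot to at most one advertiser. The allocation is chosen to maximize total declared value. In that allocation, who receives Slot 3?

Summit receives Slot 3.

Treat this as an assignment problem: match each advertiser to one slot.
Optimal: Kestrel→Slot 2 ($147), Umbra→Slot 4 ($80), Summit→Slot 3 ($76), Nimbus→Slot 7 ($71) — total 147+80+76+71 = $374.
Max-entry greedy (repeatedly take the single best remaining cell) gives $338, worse by 36.
Next-best assignment: Kestrel→Slot 7, Umbra→Slot 4, Summit→Slot 3, Nimbus→Slot 2 = $348.
Swapping Kestrel↔Umbra (Kestrel→Slot 4 $79, Umbra→Slot 2 $51) loses 97.
No other one-to-one assignment exceeds $374.
Summit's own top slot is Slot 4 ($95), but forcing Summit→Slot 4 and reassigning the rest optimally gives only $338 — worse by 36.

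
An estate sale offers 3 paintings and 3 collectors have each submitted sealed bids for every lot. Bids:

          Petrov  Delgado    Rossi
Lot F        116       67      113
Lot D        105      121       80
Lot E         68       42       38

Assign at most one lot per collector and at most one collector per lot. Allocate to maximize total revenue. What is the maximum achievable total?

Optimal: Petrov→Lot E ($68), Delgado→Lot D ($121), Rossi→Lot F ($113) — total 68+121+113 = $302.
Max-entry greedy (repeatedly take the single best remaining cell) gives $275, worse by 27.
Next-best assignment: Petrov→Lot F, Delgado→Lot D, Rossi→Lot E = $275.
Swapping Delgado↔Petrov (Delgado→Lot E $42, Petrov→Lot D $105) loses 42.
No other one-to-one assignment exceeds $302.

Max total: $302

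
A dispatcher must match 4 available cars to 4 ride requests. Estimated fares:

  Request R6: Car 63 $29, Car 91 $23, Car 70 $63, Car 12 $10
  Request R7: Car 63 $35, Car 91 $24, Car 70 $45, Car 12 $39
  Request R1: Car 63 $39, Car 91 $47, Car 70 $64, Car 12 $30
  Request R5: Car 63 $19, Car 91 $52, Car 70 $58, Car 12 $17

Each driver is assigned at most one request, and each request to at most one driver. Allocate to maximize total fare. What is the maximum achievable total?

Max total: $193

Optimal: Car 63→Request R1 ($39), Car 91→Request R5 ($52), Car 70→Request R6 ($63), Car 12→Request R7 ($39) — total 39+52+63+39 = $193.
Column-greedy (each request in turn goes to its best remaining driver) gives $168, worse by 25.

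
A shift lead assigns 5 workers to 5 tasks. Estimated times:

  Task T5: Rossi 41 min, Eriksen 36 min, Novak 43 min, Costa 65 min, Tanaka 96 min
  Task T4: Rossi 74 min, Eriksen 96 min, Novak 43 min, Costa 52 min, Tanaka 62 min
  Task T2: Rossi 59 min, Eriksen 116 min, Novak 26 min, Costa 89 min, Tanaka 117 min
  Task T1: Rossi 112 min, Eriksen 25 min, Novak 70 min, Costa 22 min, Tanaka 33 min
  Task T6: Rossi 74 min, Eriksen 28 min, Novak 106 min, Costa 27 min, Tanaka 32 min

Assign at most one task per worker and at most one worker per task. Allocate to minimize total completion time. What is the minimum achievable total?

Minimum total: 176 min

This is the linear assignment problem.
Optimal: Rossi→Task T5 (41 min), Eriksen→Task T1 (25 min), Novak→Task T2 (26 min), Costa→Task T4 (52 min), Tanaka→Task T6 (32 min) — total 41+25+26+52+32 = 176 min.
Min-entry greedy (repeatedly take the single cheapest remaining cell) gives 179 min, worse by 3.
Swapping Tanaka↔Costa (Tanaka→Task T4 62 min, Costa→Task T6 27 min) adds 5.
No other one-to-one assignment undercuts 176 min.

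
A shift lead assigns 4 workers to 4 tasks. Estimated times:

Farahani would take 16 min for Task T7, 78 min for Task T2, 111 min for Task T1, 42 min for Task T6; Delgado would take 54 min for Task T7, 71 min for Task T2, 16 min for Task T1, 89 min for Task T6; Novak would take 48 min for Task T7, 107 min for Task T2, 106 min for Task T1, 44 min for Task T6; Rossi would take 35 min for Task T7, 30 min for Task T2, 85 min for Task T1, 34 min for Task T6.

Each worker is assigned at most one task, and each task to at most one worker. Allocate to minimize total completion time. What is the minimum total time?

Optimal: Farahani→Task T7 (16 min), Delgado→Task T1 (16 min), Novak→Task T6 (44 min), Rossi→Task T2 (30 min) — total 16+16+44+30 = 106 min.
Swapping Novak↔Delgado (Novak→Task T1 106 min, Delgado→Task T6 89 min) adds 135.

Min total: 106 min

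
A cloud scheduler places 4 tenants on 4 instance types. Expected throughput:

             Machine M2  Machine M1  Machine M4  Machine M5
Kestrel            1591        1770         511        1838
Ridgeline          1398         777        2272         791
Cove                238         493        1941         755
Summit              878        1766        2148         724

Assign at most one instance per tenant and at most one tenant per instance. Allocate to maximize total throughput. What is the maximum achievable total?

Maximum total: 6943 ops/s

Optimal: Kestrel→Machine M5 (1838 ops/s), Ridgeline→Machine M2 (1398 ops/s), Cove→Machine M4 (1941 ops/s), Summit→Machine M1 (1766 ops/s) — total 1838+1398+1941+1766 = 6943 ops/s.
Max-entry greedy (repeatedly take the single best remaining cell) gives 6114 ops/s, worse by 829.
Next-best assignment: Kestrel→Machine M2, Ridgeline→Machine M4, Cove→Machine M5, Summit→Machine M1 = 6384 ops/s.
Swapping Ridgeline↔Summit (Ridgeline→Machine M1 777 ops/s, Summit→Machine M2 878 ops/s) loses 1509.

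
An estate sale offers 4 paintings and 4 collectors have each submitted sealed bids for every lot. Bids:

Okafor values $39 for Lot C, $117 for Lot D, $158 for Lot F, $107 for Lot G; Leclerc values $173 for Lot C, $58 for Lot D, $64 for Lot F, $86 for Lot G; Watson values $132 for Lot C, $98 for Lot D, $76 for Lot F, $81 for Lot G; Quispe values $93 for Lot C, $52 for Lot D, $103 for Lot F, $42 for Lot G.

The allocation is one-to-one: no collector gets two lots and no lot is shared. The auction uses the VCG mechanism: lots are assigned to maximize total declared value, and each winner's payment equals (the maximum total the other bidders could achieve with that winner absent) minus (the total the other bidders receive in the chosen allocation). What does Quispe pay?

Quispe pays $51.

Efficient allocation: Okafor→Lot G ($107), Leclerc→Lot C ($173), Watson→Lot D ($98), Quispe→Lot F ($103); total welfare W = $481.
Quispe receives Lot F at value $103, so the others get W − 103 = $378.
Without Quispe: best allocation of the remaining 3 bidders over all 4 lots is Okafor→Lot F ($158), Leclerc→Lot C ($173), Watson→Lot D ($98), total $429.
VCG payment = (others' best without Quispe) − (others' welfare with Quispe) = 429 − 378 = $51.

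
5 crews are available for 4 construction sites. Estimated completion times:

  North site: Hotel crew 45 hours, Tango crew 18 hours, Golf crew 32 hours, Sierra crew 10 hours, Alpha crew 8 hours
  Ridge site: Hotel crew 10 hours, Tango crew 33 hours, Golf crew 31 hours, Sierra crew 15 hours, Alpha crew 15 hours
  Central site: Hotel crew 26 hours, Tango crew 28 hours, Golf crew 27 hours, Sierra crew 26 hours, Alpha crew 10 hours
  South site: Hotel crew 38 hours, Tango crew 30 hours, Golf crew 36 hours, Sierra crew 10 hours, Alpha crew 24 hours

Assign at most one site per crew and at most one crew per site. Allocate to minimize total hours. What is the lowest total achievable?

Optimal: Tango crew→North site (18 hours), Hotel crew→Ridge site (10 hours), Alpha crew→Central site (10 hours), Sierra crew→South site (10 hours) — total 18+10+10+10 = 48 hours.
Row-greedy (each crew in turn takes its cheapest remaining site) gives 65 hours, worse by 17.
Next-best assignment: Alpha crew→North site, Hotel crew→Ridge site, Golf crew→Central site, Sierra crew→South site = 55 hours.
No other one-to-one assignment undercuts 48 hours.

Minimum total: 48 hours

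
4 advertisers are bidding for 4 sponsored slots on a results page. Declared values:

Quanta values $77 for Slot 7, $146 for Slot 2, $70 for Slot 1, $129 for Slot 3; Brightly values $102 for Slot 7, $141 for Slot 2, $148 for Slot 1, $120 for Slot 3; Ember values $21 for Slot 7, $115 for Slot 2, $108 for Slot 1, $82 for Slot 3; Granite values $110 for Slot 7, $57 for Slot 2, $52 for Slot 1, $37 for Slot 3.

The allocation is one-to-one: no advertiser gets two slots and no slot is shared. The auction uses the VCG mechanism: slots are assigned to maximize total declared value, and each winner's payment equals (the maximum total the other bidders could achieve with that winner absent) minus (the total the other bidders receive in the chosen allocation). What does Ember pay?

Ember pays $17.

Efficient allocation: Quanta→Slot 3 ($129), Brightly→Slot 1 ($148), Ember→Slot 2 ($115), Granite→Slot 7 ($110); total welfare W = $502.
Ember receives Slot 2 at value $115, so the others get W − 115 = $387.
Without Ember: best allocation of the remaining 3 bidders over all 4 slots is Quanta→Slot 2 ($146), Brightly→Slot 1 ($148), Granite→Slot 7 ($110), total $404.
VCG payment = (others' best without Ember) − (others' welfare with Ember) = 404 − 387 = $17.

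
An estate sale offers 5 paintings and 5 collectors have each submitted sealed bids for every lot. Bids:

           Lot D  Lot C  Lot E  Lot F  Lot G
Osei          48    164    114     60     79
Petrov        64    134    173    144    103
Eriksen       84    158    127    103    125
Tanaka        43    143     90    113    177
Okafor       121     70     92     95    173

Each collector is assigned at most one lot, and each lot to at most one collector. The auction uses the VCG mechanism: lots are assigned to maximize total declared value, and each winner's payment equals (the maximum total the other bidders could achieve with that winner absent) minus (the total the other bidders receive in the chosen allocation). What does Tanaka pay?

Efficient allocation: Osei→Lot C ($164), Petrov→Lot E ($173), Eriksen→Lot F ($103), Tanaka→Lot G ($177), Okafor→Lot D ($121); total welfare W = $738.
Tanaka receives Lot G at value $177, so the others get W − 177 = $561.
Without Tanaka: best allocation of the remaining 4 bidders over all 5 lots is Osei→Lot C ($164), Petrov→Lot E ($173), Eriksen→Lot F ($103), Okafor→Lot G ($173), total $613.
VCG payment = (others' best without Tanaka) − (others' welfare with Tanaka) = 613 − 561 = $52.

Tanaka pays $52.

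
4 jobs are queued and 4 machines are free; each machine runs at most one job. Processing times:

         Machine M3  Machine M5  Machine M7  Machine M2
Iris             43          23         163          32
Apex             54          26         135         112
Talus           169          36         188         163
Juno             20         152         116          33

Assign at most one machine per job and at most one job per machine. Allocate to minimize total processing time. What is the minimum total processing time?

Minimum total: 223 min

Optimal: Iris→Machine M2 (32 min), Apex→Machine M7 (135 min), Talus→Machine M5 (36 min), Juno→Machine M3 (20 min) — total 32+135+36+20 = 223 min.
Column-greedy (each machine in turn goes to its cheapest remaining job) gives 341 min, worse by 118.
Next-best assignment: Iris→Machine M2, Apex→Machine M3, Talus→Machine M5, Juno→Machine M7 = 238 min.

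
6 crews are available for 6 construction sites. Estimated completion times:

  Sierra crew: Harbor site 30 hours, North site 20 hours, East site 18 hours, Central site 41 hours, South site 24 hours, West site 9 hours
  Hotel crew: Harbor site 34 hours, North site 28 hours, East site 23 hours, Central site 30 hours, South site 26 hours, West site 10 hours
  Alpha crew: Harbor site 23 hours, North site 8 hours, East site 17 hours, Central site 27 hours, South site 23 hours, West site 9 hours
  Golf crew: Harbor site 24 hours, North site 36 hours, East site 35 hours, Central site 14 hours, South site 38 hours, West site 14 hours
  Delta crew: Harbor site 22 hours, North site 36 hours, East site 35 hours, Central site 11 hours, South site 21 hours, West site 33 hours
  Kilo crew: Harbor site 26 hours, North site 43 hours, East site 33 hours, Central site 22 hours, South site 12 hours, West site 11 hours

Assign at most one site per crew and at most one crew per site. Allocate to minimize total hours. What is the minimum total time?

Optimal: Sierra crew→East site (18 hours), Hotel crew→West site (10 hours), Alpha crew→North site (8 hours), Golf crew→Harbor site (24 hours), Delta crew→Central site (11 hours), Kilo crew→South site (12 hours) — total 18+10+8+24+11+12 = 83 hours.
Column-greedy (each site in turn goes to its cheapest remaining crew) gives 84 hours, worse by 1.
Next-best assignment: Sierra crew→East site, Hotel crew→West site, Alpha crew→North site, Golf crew→Central site, Delta crew→Harbor site, Kilo crew→South site = 84 hours.
No other one-to-one assignment undercuts 83 hours.

Minimum total: 83 hours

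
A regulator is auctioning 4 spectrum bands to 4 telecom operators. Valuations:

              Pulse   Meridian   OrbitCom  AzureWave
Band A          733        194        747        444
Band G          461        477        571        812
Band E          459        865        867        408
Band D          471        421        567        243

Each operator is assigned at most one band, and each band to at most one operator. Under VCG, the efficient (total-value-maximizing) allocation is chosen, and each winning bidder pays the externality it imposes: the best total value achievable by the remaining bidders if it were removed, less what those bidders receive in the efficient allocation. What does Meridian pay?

Efficient allocation: Pulse→Band A ($733M), Meridian→Band E ($865M), OrbitCom→Band D ($567M), AzureWave→Band G ($812M); total welfare W = $2977M.
Meridian receives Band E at value $865M, so the others get W − 865 = $2112M.
Without Meridian: best allocation of the remaining 3 bidders over all 4 bands is Pulse→Band A ($733M), OrbitCom→Band E ($867M), AzureWave→Band G ($812M), total $2412M.
VCG payment = (others' best without Meridian) − (others' welfare with Meridian) = 2412 − 2112 = $300M.

Meridian pays $300M.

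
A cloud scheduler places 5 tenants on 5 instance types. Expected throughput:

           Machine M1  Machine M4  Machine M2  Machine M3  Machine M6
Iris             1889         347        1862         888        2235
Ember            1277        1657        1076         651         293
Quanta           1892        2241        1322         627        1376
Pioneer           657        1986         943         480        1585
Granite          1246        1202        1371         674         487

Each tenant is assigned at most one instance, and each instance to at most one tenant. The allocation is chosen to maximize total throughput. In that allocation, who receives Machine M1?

This is a one-to-one assignment (maximum-weight bipartite matching).
Optimal: Iris→Machine M6 (2235 ops/s), Ember→Machine M3 (651 ops/s), Quanta→Machine M1 (1892 ops/s), Pioneer→Machine M4 (1986 ops/s), Granite→Machine M2 (1371 ops/s) — total 2235+651+1892+1986+1371 = 8135 ops/s.
Next-best assignment: Iris→Machine M6, Ember→Machine M2, Quanta→Machine M1, Pioneer→Machine M4, Granite→Machine M3 = 7863 ops/s.
Checked against all permutations: 8135 ops/s is optimal.
Quanta's own top instance is Machine M4 (2241 ops/s), but forcing Quanta→Machine M4 and reassigning the rest optimally gives only 7737 ops/s — worse by 398.

Quanta receives Machine M1.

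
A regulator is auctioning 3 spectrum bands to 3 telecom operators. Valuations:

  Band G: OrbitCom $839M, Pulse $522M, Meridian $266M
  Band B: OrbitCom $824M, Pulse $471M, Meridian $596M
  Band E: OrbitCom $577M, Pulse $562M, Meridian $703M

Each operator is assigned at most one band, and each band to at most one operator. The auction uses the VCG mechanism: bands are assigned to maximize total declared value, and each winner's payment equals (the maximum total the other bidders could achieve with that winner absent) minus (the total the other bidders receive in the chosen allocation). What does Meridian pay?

Efficient allocation: OrbitCom→Band B ($824M), Pulse→Band G ($522M), Meridian→Band E ($703M); total welfare W = $2049M.
Meridian receives Band E at value $703M, so the others get W − 703 = $1346M.
Without Meridian: best allocation of the remaining 2 bidders over all 3 bands is OrbitCom→Band G ($839M), Pulse→Band E ($562M), total $1401M.
VCG payment = (others' best without Meridian) − (others' welfare with Meridian) = 1401 − 1346 = $55M.

Meridian pays $55M.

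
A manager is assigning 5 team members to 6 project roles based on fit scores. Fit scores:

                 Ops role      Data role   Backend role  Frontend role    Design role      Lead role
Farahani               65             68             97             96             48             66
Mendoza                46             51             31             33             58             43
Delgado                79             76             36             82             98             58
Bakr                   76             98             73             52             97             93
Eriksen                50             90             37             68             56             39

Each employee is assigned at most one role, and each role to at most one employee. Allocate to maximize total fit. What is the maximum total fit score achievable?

Optimal: Farahani→Backend role (97 pts), Mendoza→Ops role (46 pts), Delgado→Design role (98 pts), Bakr→Lead role (93 pts), Eriksen→Data role (90 pts) — total 97+46+98+93+90 = 424 pts.
Row-greedy (each employee in turn takes its best remaining role) gives 385 pts, worse by 39.
Next-best assignment: Farahani→Frontend role, Mendoza→Ops role, Delgado→Design role, Bakr→Lead role, Eriksen→Data role = 423 pts.

Maximum total: 424 pts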